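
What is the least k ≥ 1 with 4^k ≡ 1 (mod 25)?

The order of 4 must divide φ(25) = φ(5^2) = 5·(5−1) = 20 = 2^2 · 5.
Divisors of 20: 1, 2, 4, 5, 10, 20.
Compute 4^d (mod 25) for the divisors d until we hit 1:
4^1 ≡ 4 (mod 25)
4^2 ≡ 16 (mod 25)
4^4 ≡ 6 (mod 25)
4^5 ≡ 24 (mod 25)
4^10 ≡ 1 (mod 25) ✓
So ord_25(4) = 10.

10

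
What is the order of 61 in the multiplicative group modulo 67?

The order of 61 must divide φ(67) = 67 − 1 = 66 = 2 · 3 · 11.
Divisors of 66: 1, 2, 3, 6, 11, 22, 33, 66.
Compute 61^d (mod 67) for the divisors d until we hit 1:
61^1 ≡ 61 (mod 67)
61^2 ≡ 36 (mod 67)
61^3 ≡ 52 (mod 67)
61^6 ≡ 24 (mod 67)
61^11 ≡ 38 (mod 67)
61^22 ≡ 37 (mod 67)
61^33 ≡ 66 (mod 67)
61^66 ≡ 1 (mod 67) ✓
Hence ord(61) = 66.

66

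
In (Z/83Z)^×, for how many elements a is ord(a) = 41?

40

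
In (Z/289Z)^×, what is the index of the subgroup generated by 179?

34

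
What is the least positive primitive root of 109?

φ(109) = 109 − 1 = 108 = 2^2 · 3^3.
Test candidates g = 2, 3, … against the prime factors q ∈ {2, 3} of φ(109): g is a generator iff g^(108/q) ≢ 1 for every such q.
g = 2: 2^54 ≡ 108; 2^36 ≡ 1 — hits 1, so not a primitive root.
g = 3: 3^54 ≡ 1 — hits 1, so not a primitive root.
g = 4: 4^54 ≡ 1 — hits 1, so not a primitive root.
g = 5: 5^54 ≡ 1 — hits 1, so not a primitive root.
g = 6: 6^54 ≡ 108; 6^36 ≡ 63 — none is 1, so 6 is a primitive root.
So 6 is the smallest generator of (Z/109Z)^×.

6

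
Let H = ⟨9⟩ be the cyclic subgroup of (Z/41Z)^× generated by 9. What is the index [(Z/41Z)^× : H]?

The order of 9 must divide φ(41) = 41 − 1 = 40 = 2^3 · 5.
Divisors of 40: 1, 2, 4, 5, 8, 10, 20, 40.
Compute 9^d (mod 41) for the divisors d until we hit 1:
9^1 ≡ 9
9^2 ≡ 40
9^4 ≡ 1
So ord_41(9) = 4, hence |⟨9⟩| = 4.
Index = |(Z/41Z)^×| / |⟨9⟩| = 40 / 4 = 10.

10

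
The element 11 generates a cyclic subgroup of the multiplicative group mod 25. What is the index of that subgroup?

Since 11 ∈ (Z/25Z)^×, its order divides φ(25) = φ(5^2) = 5·(5−1) = 20 = 2^2 · 5.
Divisors of 20: 1, 2, 4, 5, 10, 20.
Compute 11^d (mod 25) for the divisors d until we hit 1:
11^1 ≡ 11 (mod 25)
11^2 ≡ 21 (mod 25)
11^4 ≡ 16 (mod 25)
11^5 ≡ 1 (mod 25) ✓
Thus |⟨11⟩| = ord(11) = 5.
[(Z/25Z)^× : ⟨11⟩] = 20/5 = 4.

4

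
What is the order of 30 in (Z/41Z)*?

40

The order of 30 must divide φ(41) = 41 − 1 = 40 = 2^3 · 5.
Divisors of 40: 1, 2, 4, 5, 8, 10, 20, 40.
Check 30^d mod 41 for each divisor in increasing order:
30^1 ≡ 30 (mod 41)
30^2 ≡ 39 (mod 41)
30^4 ≡ 4 (mod 41)
30^5 ≡ 38 (mod 41)
30^8 ≡ 16 (mod 41)
30^10 ≡ 9 (mod 41)
30^20 ≡ 40 (mod 41)
30^40 ≡ 1 (mod 41) ✓
Hence ord(30) = 40.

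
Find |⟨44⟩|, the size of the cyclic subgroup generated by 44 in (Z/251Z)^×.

250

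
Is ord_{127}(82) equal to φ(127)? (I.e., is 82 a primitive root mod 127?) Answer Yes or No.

φ(127) = 127 − 1 = 126 = 2 · 3^2 · 7.
It suffices to check that the order of 82 is not a proper divisor of 126: compute 82^(126/q) for q ∈ {2, 3, 7}.
82^63 ≡ 1 (mod 127)  [q = 2: ≡ 1 ✗]
82^42 ≡ 19 (mod 127)  [q = 3: ≢ 1 ✓]
82^18 ≡ 8 (mod 127)  [q = 7: ≢ 1 ✓]
The check at q = 2 fails, so 82 generates a proper subgroup.

No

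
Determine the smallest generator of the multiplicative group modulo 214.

5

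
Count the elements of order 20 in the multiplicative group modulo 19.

φ(19) = 19 − 1 = 18 = 2 · 3^2.
In a cyclic group of order 18, there are φ(d) elements of order d for each divisor d of 18, and zero for non-divisors.
Here 18 is not a multiple of 20, so there are no elements of order 20.

0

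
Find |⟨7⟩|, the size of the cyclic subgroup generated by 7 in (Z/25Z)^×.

4

The order of 7 must divide φ(25) = φ(5^2) = 5·(5−1) = 20 = 2^2 · 5.
Divisors of 20: 1, 2, 4, 5, 10, 20.
Evaluate successive powers at the divisors of 20:
7^1 ≡ 7
7^2 ≡ 24
7^4 ≡ 1
The smallest such exponent is 4, so the order of 7 is 4.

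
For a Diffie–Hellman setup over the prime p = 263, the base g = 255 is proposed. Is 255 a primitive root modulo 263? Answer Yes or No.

Yes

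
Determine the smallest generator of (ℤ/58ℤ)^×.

3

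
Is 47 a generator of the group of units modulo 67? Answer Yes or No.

No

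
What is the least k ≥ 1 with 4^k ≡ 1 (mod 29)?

14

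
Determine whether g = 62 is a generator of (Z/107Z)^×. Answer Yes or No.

φ(107) = 107 − 1 = 106 = 2 · 53.
It suffices to check that the order of 62 is not a proper divisor of 106: compute 62^(106/q) for q ∈ {2, 53}.
62^53 ≡ 1 (mod 107)  [q = 2: ≡ 1 ✗]
62^2 ≡ 99 (mod 107)  [q = 53: ≢ 1 ✓]
Since 62^53 ≡ 1, the order of 62 divides 53 < 106, so 62 is not a primitive root.

No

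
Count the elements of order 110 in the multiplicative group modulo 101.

0

φ(101) = 101 − 1 = 100 = 2^2 · 5^2.
Since (Z/101Z)^× is cyclic of order 100, the number of elements of order d is φ(d) when d | 100 and 0 otherwise.
Since 110 ∤ 100, the count is 0.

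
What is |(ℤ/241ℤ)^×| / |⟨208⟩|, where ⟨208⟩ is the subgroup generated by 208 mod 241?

3

ord(208) | φ(241) = 241 − 1 = 240 = 2^4 · 3 · 5.
Divisors of 240: 1, 2, 3, 4, 5, 6, 8, 10, 12, 15, 16, 20, 24, 30, 40, 48, 60, 80, 120, 240.
Compute 208^d (mod 241) for the divisors d until we hit 1:
208^1 ≡ 208 (mod 241)
208^2 ≡ 125 (mod 241)
208^3 ≡ 213 (mod 241)
208^4 ≡ 201 (mod 241)
208^5 ≡ 115 (mod 241)
208^6 ≡ 61 (mod 241)
208^8 ≡ 154 (mod 241)
208^10 ≡ 211 (mod 241)
208^12 ≡ 106 (mod 241)
208^15 ≡ 165 (mod 241)
208^16 ≡ 98 (mod 241)
208^20 ≡ 177 (mod 241)
208^24 ≡ 150 (mod 241)
208^30 ≡ 233 (mod 241)
208^40 ≡ 240 (mod 241)
208^48 ≡ 87 (mod 241)
208^60 ≡ 64 (mod 241)
208^80 ≡ 1 (mod 241) ✓
The order of 208 is 80, so the subgroup it generates has 80 elements.
Index = |(Z/241Z)^×| / |⟨208⟩| = 240 / 80 = 3.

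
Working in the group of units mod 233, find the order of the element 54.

By Lagrange's theorem, ord_233(54) divides φ(233) = 233 − 1 = 232 = 2^3 · 29.
Divisors of 232: 1, 2, 4, 8, 29, 58, 116, 232.
Evaluate successive powers at the divisors of 232:
54^1 ≡ 54 (mod 233)
54^2 ≡ 120 (mod 233)
54^4 ≡ 187 (mod 233)
54^8 ≡ 19 (mod 233)
54^29 ≡ 136 (mod 233)
54^58 ≡ 89 (mod 233)
54^116 ≡ 232 (mod 233)
54^232 ≡ 1 (mod 233) ✓
Therefore the multiplicative order of 54 modulo 233 is 232.

232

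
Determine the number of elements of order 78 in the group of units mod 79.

24

φ(79) = 79 − 1 = 78 = 2 · 3 · 13.
In a cyclic group of order 78, there are φ(d) elements of order d for each divisor d of 78, and zero for non-divisors.
78 = 2 · 3 · 13 divides 78, and φ(78) = 24.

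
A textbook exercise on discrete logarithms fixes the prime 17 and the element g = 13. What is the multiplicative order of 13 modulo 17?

ord(13) | φ(17) = 17 − 1 = 16 = 2^4.
Divisors of 16: 1, 2, 4, 8, 16.
Test each divisor d:
13^1 ≡ 13
13^2 ≡ 16
13^4 ≡ 1
So ord_17(13) = 4.

4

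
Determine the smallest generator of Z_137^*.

3

φ(137) = 137 − 1 = 136 = 2^3 · 17.
Test candidates g = 2, 3, … against the prime factors q ∈ {2, 17} of φ(137): g is a generator iff g^(136/q) ≢ 1 for every such q.
g = 2: 2^68 ≡ 1 — hits 1, so not a primitive root.
g = 3: 3^68 ≡ 136; 3^8 ≡ 122 — none is 1, so 3 is a primitive root.
The smallest primitive root modulo 137 is 3.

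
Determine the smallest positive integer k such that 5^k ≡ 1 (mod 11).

5

ord(5) | φ(11) = 11 − 1 = 10 = 2 · 5.
Divisors of 10: 1, 2, 5, 10.
Evaluate successive powers at the divisors of 10:
5^1 ≡ 5 (mod 11)
5^2 ≡ 3 (mod 11)
5^5 ≡ 1 (mod 11) ✓
Hence ord(5) = 5.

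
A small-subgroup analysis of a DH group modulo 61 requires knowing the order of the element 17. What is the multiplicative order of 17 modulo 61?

60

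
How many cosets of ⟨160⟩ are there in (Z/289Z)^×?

Since 160 ∈ (Z/289Z)^×, its order divides φ(289) = φ(17^2) = 17·(17−1) = 272 = 2^4 · 17.
Divisors of 272: 1, 2, 4, 8, 16, 17, 34, 68, 136, 272.
Test each divisor d:
160^1 ≡ 160 (mod 289)
160^2 ≡ 168 (mod 289)
160^4 ≡ 191 (mod 289)
160^8 ≡ 67 (mod 289)
160^16 ≡ 154 (mod 289)
160^17 ≡ 75 (mod 289)
160^34 ≡ 134 (mod 289)
160^68 ≡ 38 (mod 289)
160^136 ≡ 288 (mod 289)
160^272 ≡ 1 (mod 289) ✓
Thus |⟨160⟩| = ord(160) = 272.
The index is φ(289) / ord(160) = 272 / 272 = 1.

1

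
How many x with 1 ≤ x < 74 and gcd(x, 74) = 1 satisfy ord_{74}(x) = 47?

0

φ(74) = φ(2)·φ(37) = 1·36 = 36 = 2^2 · 3^2.
Since (Z/74Z)^× is cyclic of order 36, the number of elements of order d is φ(d) when d | 36 and 0 otherwise.
47 does not divide 36, so no element of (Z/74Z)^× has order 47.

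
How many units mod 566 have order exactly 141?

92

φ(566) = φ(2)·φ(283) = 1·282 = 282 = 2 · 3 · 47.
Since (Z/566Z)^× is cyclic of order 282, the number of elements of order d is φ(d) when d | 282 and 0 otherwise.
141 = 3 · 47 divides 282, and φ(141) = 92.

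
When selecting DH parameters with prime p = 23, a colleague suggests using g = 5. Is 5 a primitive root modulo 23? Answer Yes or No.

φ(23) = 23 − 1 = 22 = 2 · 11.
It suffices to check that the order of 5 is not a proper divisor of 22: compute 5^(22/q) for q ∈ {2, 11}.
5^11 ≡ 22 (mod 23)  [q = 2: ≢ 1 ✓]
5^2 ≡ 2 (mod 23)  [q = 11: ≢ 1 ✓]
None equal 1, so ord_23(5) = 22: 5 is a primitive root.

Yes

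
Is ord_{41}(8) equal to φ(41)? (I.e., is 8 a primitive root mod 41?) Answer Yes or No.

No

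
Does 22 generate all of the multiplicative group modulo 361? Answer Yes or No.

Yes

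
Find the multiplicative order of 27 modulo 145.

28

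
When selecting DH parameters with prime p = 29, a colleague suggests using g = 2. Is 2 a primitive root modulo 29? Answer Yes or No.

Yes

φ(29) = 29 − 1 = 28 = 2^2 · 7.
It suffices to check that the order of 2 is not a proper divisor of 28: compute 2^(28/q) for q ∈ {2, 7}.
2^14 ≡ 28 (mod 29)  [q = 2: ≢ 1 ✓]
2^4 ≡ 16 (mod 29)  [q = 7: ≢ 1 ✓]
None equal 1, so ord_29(2) = 28: 2 is a primitive root.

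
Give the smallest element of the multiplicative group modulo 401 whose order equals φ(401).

φ(401) = 401 − 1 = 400 = 2^4 · 5^2.
Test candidates g = 2, 3, … against the prime factors q ∈ {2, 5} of φ(401): g is a generator iff g^(400/q) ≢ 1 for every such q.
g = 2: 2^200 ≡ 1 — hits 1, so not a primitive root.
g = 3: 3^200 ≡ 400; 3^80 ≡ 72 — none is 1, so 3 is a primitive root.
Hence the least primitive root of 401 is 3.

3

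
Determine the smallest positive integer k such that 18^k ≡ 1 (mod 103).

By Lagrange's theorem, ord_103(18) divides φ(103) = 103 − 1 = 102 = 2 · 3 · 17.
Divisors of 102: 1, 2, 3, 6, 17, 34, 51, 102.
Evaluate successive powers at the divisors of 102:
18^1 ≡ 18 (mod 103)
18^2 ≡ 15 (mod 103)
18^3 ≡ 64 (mod 103)
18^6 ≡ 79 (mod 103)
18^17 ≡ 56 (mod 103)
18^34 ≡ 46 (mod 103)
18^51 ≡ 1 (mod 103) ✓
So ord_103(18) = 51.

51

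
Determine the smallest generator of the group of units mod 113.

3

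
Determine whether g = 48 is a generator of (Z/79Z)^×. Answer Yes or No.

φ(79) = 79 − 1 = 78 = 2 · 3 · 13.
Test 48^(78/q) mod 79 for each prime factor q of 78:
48^39 ≡ 78 (mod 79)  [q = 2: ≢ 1 ✓]
48^26 ≡ 55 (mod 79)  [q = 3: ≢ 1 ✓]
48^6 ≡ 64 (mod 79)  [q = 13: ≢ 1 ✓]
All checks pass, so 48 has order 78 and is a primitive root modulo 79.

Yes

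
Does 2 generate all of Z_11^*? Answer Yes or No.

Yes

φ(11) = 11 − 1 = 10 = 2 · 5.
An element g generates (Z/11Z)^× iff g^(10/q) ≢ 1 (mod 11) for each prime q ∈ {2, 5}.
2^5 ≡ 10 (mod 11)  [q = 2: ≢ 1 ✓]
2^2 ≡ 4 (mod 11)  [q = 5: ≢ 1 ✓]
Every test exponent gives a nontrivial residue, hence 2 generates the full group.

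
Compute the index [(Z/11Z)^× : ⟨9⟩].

ord(9) | φ(11) = 11 − 1 = 10 = 2 · 5.
Divisors of 10: 1, 2, 5, 10.
Compute 9^d (mod 11) for the divisors d until we hit 1:
9^1 ≡ 9 (mod 11)
9^2 ≡ 4 (mod 11)
9^5 ≡ 1 (mod 11) ✓
The order of 9 is 5, so the subgroup it generates has 5 elements.
Index = |(Z/11Z)^×| / |⟨9⟩| = 10 / 5 = 2.

2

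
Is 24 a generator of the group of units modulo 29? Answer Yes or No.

φ(29) = 29 − 1 = 28 = 2^2 · 7.
An element g generates (Z/29Z)^× iff g^(28/q) ≢ 1 (mod 29) for each prime q ∈ {2, 7}.
24^14 ≡ 1 (mod 29)  [q = 2: ≡ 1 ✗]
24^4 ≡ 16 (mod 29)  [q = 7: ≢ 1 ✓]
Since 24^14 ≡ 1, the order of 24 divides 14 < 28, so 24 is not a primitive root.

No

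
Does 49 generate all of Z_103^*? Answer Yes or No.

φ(103) = 103 − 1 = 102 = 2 · 3 · 17.
Test 49^(102/q) mod 103 for each prime factor q of 102:
49^51 ≡ 1 (mod 103)  [q = 2: ≡ 1 ✗]
49^34 ≡ 46 (mod 103)  [q = 3: ≢ 1 ✓]
49^6 ≡ 14 (mod 103)  [q = 17: ≢ 1 ✓]
The check at q = 2 fails, so 49 generates a proper subgroup.

No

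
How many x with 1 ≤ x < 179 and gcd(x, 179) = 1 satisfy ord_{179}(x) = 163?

0

φ(179) = 179 − 1 = 178 = 2 · 89.
Since (Z/179Z)^× is cyclic of order 178, the number of elements of order d is φ(d) when d | 178 and 0 otherwise.
Here 178 is not a multiple of 163, so there are no elements of order 163.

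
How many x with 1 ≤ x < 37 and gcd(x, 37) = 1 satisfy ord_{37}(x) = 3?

φ(37) = 37 − 1 = 36 = 2^2 · 3^2.
In a cyclic group of order 36, there are φ(d) elements of order d for each divisor d of 36, and zero for non-divisors.
3 | 36, and φ(3) = 3 − 1 = 2.

2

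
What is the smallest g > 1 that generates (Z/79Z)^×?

3

φ(79) = 79 − 1 = 78 = 2 · 3 · 13.
Test candidates g = 2, 3, … against the prime factors q ∈ {2, 3, 13} of φ(79): g is a generator iff g^(78/q) ≢ 1 for every such q.
g = 2: 2^39 ≡ 1 — hits 1, so not a primitive root.
g = 3: 3^39 ≡ 78; 3^26 ≡ 23; 3^6 ≡ 18 — none is 1, so 3 is a primitive root.
The smallest primitive root modulo 79 is 3.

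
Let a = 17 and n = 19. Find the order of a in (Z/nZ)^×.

9

By Lagrange's theorem, ord_19(17) divides φ(19) = 19 − 1 = 18 = 2 · 3^2.
Divisors of 18: 1, 2, 3, 6, 9, 18.
Check 17^d mod 19 for each divisor in increasing order:
17^1 ≡ 17
17^2 ≡ 4
17^3 ≡ 11
17^6 ≡ 7
17^9 ≡ 1
Hence ord(17) = 9.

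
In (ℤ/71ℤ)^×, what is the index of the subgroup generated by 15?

By Lagrange's theorem, ord_71(15) divides φ(71) = 71 − 1 = 70 = 2 · 5 · 7.
Divisors of 70: 1, 2, 5, 7, 10, 14, 35, 70.
Check 15^d mod 71 for each divisor in increasing order:
15^1 ≡ 15 (mod 71)
15^2 ≡ 12 (mod 71)
15^5 ≡ 30 (mod 71)
15^7 ≡ 5 (mod 71)
15^10 ≡ 48 (mod 71)
15^14 ≡ 25 (mod 71)
15^35 ≡ 1 (mod 71) ✓
The order of 15 is 35, so the subgroup it generates has 35 elements.
Index = |(Z/71Z)^×| / |⟨15⟩| = 70 / 35 = 2.

2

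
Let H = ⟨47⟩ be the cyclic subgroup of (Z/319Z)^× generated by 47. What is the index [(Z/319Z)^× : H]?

2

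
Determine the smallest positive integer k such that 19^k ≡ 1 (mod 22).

10

ord(19) | φ(22) = φ(2)·φ(11) = 1·10 = 10 = 2 · 5.
Divisors of 10: 1, 2, 5, 10.
Evaluate successive powers at the divisors of 10:
19^1 ≡ 19
19^2 ≡ 9
19^5 ≡ 21
19^10 ≡ 1
The smallest such exponent is 10, so the order of 19 is 10.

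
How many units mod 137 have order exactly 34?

φ(137) = 137 − 1 = 136 = 2^3 · 17.
Since (Z/137Z)^× is cyclic of order 136, the number of elements of order d is φ(d) when d | 136 and 0 otherwise.
34 = 2 · 17 divides 136, and φ(34) = 16.

16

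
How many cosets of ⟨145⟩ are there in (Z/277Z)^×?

By Lagrange's theorem, ord_277(145) divides φ(277) = 277 − 1 = 276 = 2^2 · 3 · 23.
Divisors of 276: 1, 2, 3, 4, 6, 12, 23, 46, 69, 92, 138, 276.
Test each divisor d:
145^1 ≡ 145 (mod 277)
145^2 ≡ 250 (mod 277)
145^3 ≡ 240 (mod 277)
145^4 ≡ 175 (mod 277)
145^6 ≡ 261 (mod 277)
145^12 ≡ 256 (mod 277)
145^23 ≡ 217 (mod 277)
145^46 ≡ 276 (mod 277)
145^69 ≡ 60 (mod 277)
145^92 ≡ 1 (mod 277) ✓
Thus |⟨145⟩| = ord(145) = 92.
Index = |(Z/277Z)^×| / |⟨145⟩| = 276 / 92 = 3.

3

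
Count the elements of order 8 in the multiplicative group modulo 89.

4

φ(89) = 89 − 1 = 88 = 2^3 · 11.
In a cyclic group of order 88, there are φ(d) elements of order d for each divisor d of 88, and zero for non-divisors.
8 = 2^3 divides 88, and φ(8) = 4.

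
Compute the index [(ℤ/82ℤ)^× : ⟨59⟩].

8

Since 59 ∈ (Z/82Z)^×, its order divides φ(82) = φ(2)·φ(41) = 1·40 = 40 = 2^3 · 5.
Divisors of 40: 1, 2, 4, 5, 8, 10, 20, 40.
Test each divisor d:
59^1 ≡ 59 (mod 82)
59^2 ≡ 37 (mod 82)
59^4 ≡ 57 (mod 82)
59^5 ≡ 1 (mod 82) ✓
So ord_82(59) = 5, hence |⟨59⟩| = 5.
The index is φ(82) / ord(59) = 40 / 5 = 8.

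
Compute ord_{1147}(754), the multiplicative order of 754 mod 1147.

60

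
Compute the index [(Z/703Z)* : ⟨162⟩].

18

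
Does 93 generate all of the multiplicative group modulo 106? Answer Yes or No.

No

φ(106) = φ(2)·φ(53) = 1·52 = 52 = 2^2 · 13.
An element g generates (Z/106Z)^× iff g^(52/q) ≢ 1 (mod 106) for each prime q ∈ {2, 13}.
93^26 ≡ 1 (mod 106)  [q = 2: ≡ 1 ✗]
93^4 ≡ 47 (mod 106)  [q = 13: ≢ 1 ✓]
Since 93^26 ≡ 1, the order of 93 divides 26 < 52, so 93 is not a primitive root.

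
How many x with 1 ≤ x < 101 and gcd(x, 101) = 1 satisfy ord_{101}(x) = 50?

20

φ(101) = 101 − 1 = 100 = 2^2 · 5^2.
(Z/101Z)^× is cyclic (|G| = 100); a cyclic group of order m has exactly φ(d) elements of each order d | m, and none otherwise.
50 = 2 · 5^2 divides 100, and φ(50) = 20.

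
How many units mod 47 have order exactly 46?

φ(47) = 47 − 1 = 46 = 2 · 23.
Since (Z/47Z)^× is cyclic of order 46, the number of elements of order d is φ(d) when d | 46 and 0 otherwise.
46 = 2 · 23 divides 46, and φ(46) = 22.

22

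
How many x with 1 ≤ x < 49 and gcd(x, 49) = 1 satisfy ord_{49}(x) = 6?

φ(49) = φ(7^2) = 7·(7−1) = 42 = 2 · 3 · 7.
(Z/49Z)^× is cyclic (|G| = 42); a cyclic group of order m has exactly φ(d) elements of each order d | m, and none otherwise.
6 = 2 · 3 divides 42, and φ(6) = 2.

2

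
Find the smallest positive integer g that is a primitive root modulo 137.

φ(137) = 137 − 1 = 136 = 2^3 · 17.
Test candidates g = 2, 3, … against the prime factors q ∈ {2, 17} of φ(137): g is a generator iff g^(136/q) ≢ 1 for every such q.
g = 2: 2^68 ≡ 1 — hits 1, so not a primitive root.
g = 3: 3^68 ≡ 136; 3^8 ≡ 122 — none is 1, so 3 is a primitive root.
The smallest primitive root modulo 137 is 3.

3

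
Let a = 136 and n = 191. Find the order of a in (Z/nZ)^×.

By Lagrange's theorem, ord_191(136) divides φ(191) = 191 − 1 = 190 = 2 · 5 · 19.
Divisors of 190: 1, 2, 5, 10, 19, 38, 95, 190.
Check 136^d mod 191 for each divisor in increasing order:
136^1 ≡ 136
136^2 ≡ 160
136^5 ≡ 52
136^10 ≡ 30
136^19 ≡ 1
Therefore the multiplicative order of 136 modulo 191 is 19.

19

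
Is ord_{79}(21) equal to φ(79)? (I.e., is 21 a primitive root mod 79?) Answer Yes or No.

φ(79) = 79 − 1 = 78 = 2 · 3 · 13.
It suffices to check that the order of 21 is not a proper divisor of 78: compute 21^(78/q) for q ∈ {2, 3, 13}.
21^39 ≡ 1 (mod 79)  [q = 2: ≡ 1 ✗]
21^26 ≡ 1 (mod 79)  [q = 3: ≡ 1 ✗]
21^6 ≡ 8 (mod 79)  [q = 13: ≢ 1 ✓]
The check at q = 2 fails, so 21 generates a proper subgroup.

No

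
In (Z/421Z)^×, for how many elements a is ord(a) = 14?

φ(421) = 421 − 1 = 420 = 2^2 · 3 · 5 · 7.
In a cyclic group of order 420, there are φ(d) elements of order d for each divisor d of 420, and zero for non-divisors.
14 = 2 · 7 divides 420, and φ(14) = 6.

6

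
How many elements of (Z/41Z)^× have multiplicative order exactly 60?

0

φ(41) = 41 − 1 = 40 = 2^3 · 5.
Since (Z/41Z)^× is cyclic of order 40, the number of elements of order d is φ(d) when d | 40 and 0 otherwise.
Since 60 ∤ 40, the count is 0.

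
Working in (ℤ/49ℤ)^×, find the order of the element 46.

21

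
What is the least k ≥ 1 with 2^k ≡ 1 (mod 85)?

Since 2 ∈ (Z/85Z)^×, its order divides φ(85) = φ(5·17) = (5−1)·(17−1) = 4·16 = 64 = 2^6.
Divisors of 64: 1, 2, 4, 8, 16, 32, 64.
Evaluate successive powers at the divisors of 64:
2^1 ≡ 2 (mod 85)
2^2 ≡ 4 (mod 85)
2^4 ≡ 16 (mod 85)
2^8 ≡ 1 (mod 85) ✓
Therefore the multiplicative order of 2 modulo 85 is 8.

8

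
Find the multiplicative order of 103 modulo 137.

34

ord(103) | φ(137) = 137 − 1 = 136 = 2^3 · 17.
Divisors of 136: 1, 2, 4, 8, 17, 34, 68, 136.
Check 103^d mod 137 for each divisor in increasing order:
103^1 ≡ 103 (mod 137)
103^2 ≡ 60 (mod 137)
103^4 ≡ 38 (mod 137)
103^8 ≡ 74 (mod 137)
103^17 ≡ 136 (mod 137)
103^34 ≡ 1 (mod 137) ✓
Hence ord(103) = 34.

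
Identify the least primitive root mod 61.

2

φ(61) = 61 − 1 = 60 = 2^2 · 3 · 5.
g is a primitive root iff g^(60/q) ≢ 1 (mod 61) for each prime q ∈ {2, 3, 5}.
g = 2: 2^30 ≡ 60; 2^20 ≡ 47; 2^12 ≡ 9 — none is 1, so 2 is a primitive root.
The smallest primitive root modulo 61 is 2.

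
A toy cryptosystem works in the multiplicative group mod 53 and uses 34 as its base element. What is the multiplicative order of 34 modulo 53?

52

The order of 34 must divide φ(53) = 53 − 1 = 52 = 2^2 · 13.
Divisors of 52: 1, 2, 4, 13, 26, 52.
Evaluate successive powers at the divisors of 52:
34^1 ≡ 34
34^2 ≡ 43
34^4 ≡ 47
34^13 ≡ 23
34^26 ≡ 52
34^52 ≡ 1
Hence ord(34) = 52.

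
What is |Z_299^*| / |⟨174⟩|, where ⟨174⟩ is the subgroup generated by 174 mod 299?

6

Since 174 ∈ (Z/299Z)^×, its order divides φ(299) = φ(13·23) = (13−1)·(23−1) = 12·22 = 264 = 2^3 · 3 · 11.
Divisors of 264: 1, 2, 3, 4, 6, 8, 11, 12, 22, 24, 33, 44, 66, 88, 132, 264.
Test each divisor d:
174^1 ≡ 174
174^2 ≡ 77
174^3 ≡ 242
174^4 ≡ 248
174^6 ≡ 259
174^8 ≡ 209
174^11 ≡ 47
174^12 ≡ 105
174^22 ≡ 116
174^24 ≡ 261
174^33 ≡ 70
174^44 ≡ 1
Thus |⟨174⟩| = ord(174) = 44.
[(Z/299Z)^× : ⟨174⟩] = 264/44 = 6.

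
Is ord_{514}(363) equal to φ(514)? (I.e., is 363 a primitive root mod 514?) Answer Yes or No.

φ(514) = φ(2)·φ(257) = 1·256 = 256 = 2^8.
Test 363^(256/q) mod 514 for each prime factor q of 256:
363^128 ≡ 513 (mod 514)  [q = 2: ≢ 1 ✓]
Every test exponent gives a nontrivial residue, hence 363 generates the full group.

Yes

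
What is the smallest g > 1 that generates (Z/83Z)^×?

φ(83) = 83 − 1 = 82 = 2 · 41.
g is a primitive root iff g^(82/q) ≢ 1 (mod 83) for each prime q ∈ {2, 41}.
g = 2: 2^41 ≡ 82; 2^2 ≡ 4 — none is 1, so 2 is a primitive root.
The smallest primitive root modulo 83 is 2.

2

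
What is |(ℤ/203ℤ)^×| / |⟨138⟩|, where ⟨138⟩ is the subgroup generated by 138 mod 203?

ord(138) | φ(203) = φ(7·29) = (7−1)·(29−1) = 6·28 = 168 = 2^3 · 3 · 7.
Divisors of 168: 1, 2, 3, 4, 6, 7, 8, 12, 14, 21, 24, 28, 42, 56, 84, 168.
Compute 138^d (mod 203) for the divisors d until we hit 1:
138^1 ≡ 138 (mod 203)
138^2 ≡ 165 (mod 203)
138^3 ≡ 34 (mod 203)
138^4 ≡ 23 (mod 203)
138^6 ≡ 141 (mod 203)
138^7 ≡ 173 (mod 203)
138^8 ≡ 123 (mod 203)
138^12 ≡ 190 (mod 203)
138^14 ≡ 88 (mod 203)
138^21 ≡ 202 (mod 203)
138^24 ≡ 169 (mod 203)
138^28 ≡ 30 (mod 203)
138^42 ≡ 1 (mod 203) ✓
So ord_203(138) = 42, hence |⟨138⟩| = 42.
Index = |(Z/203Z)^×| / |⟨138⟩| = 168 / 42 = 4.

4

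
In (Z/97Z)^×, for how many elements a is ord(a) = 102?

0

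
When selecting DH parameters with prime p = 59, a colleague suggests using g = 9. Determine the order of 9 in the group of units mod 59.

Since 9 ∈ (Z/59Z)^×, its order divides φ(59) = 59 − 1 = 58 = 2 · 29.
Divisors of 58: 1, 2, 29, 58.
Compute 9^d (mod 59) for the divisors d until we hit 1:
9^1 ≡ 9
9^2 ≡ 22
9^29 ≡ 1
So ord_59(9) = 29.

29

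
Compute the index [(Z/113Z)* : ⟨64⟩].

Since 64 ∈ (Z/113Z)^×, its order divides φ(113) = 113 − 1 = 112 = 2^4 · 7.
Divisors of 112: 1, 2, 4, 7, 8, 14, 16, 28, 56, 112.
Evaluate successive powers at the divisors of 112:
64^1 ≡ 64
64^2 ≡ 28
64^4 ≡ 106
64^7 ≡ 112
64^8 ≡ 49
64^14 ≡ 1
So ord_113(64) = 14, hence |⟨64⟩| = 14.
The index is φ(113) / ord(64) = 112 / 14 = 8.

8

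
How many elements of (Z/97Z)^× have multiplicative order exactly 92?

0

φ(97) = 97 − 1 = 96 = 2^5 · 3.
(Z/97Z)^× is cyclic (|G| = 96); a cyclic group of order m has exactly φ(d) elements of each order d | m, and none otherwise.
92 does not divide 96, so no element of (Z/97Z)^× has order 92.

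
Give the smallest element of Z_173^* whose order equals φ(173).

2

φ(173) = 173 − 1 = 172 = 2^2 · 43.
Test candidates g = 2, 3, … against the prime factors q ∈ {2, 43} of φ(173): g is a generator iff g^(172/q) ≢ 1 for every such q.
g = 2: 2^86 ≡ 172; 2^4 ≡ 16 — none is 1, so 2 is a primitive root.
So 2 is the smallest generator of (Z/173Z)^×.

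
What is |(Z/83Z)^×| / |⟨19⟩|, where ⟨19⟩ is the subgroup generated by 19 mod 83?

1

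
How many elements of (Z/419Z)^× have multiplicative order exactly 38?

18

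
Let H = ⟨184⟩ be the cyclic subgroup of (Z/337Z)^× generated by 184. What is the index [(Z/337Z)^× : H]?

The order of 184 must divide φ(337) = 337 − 1 = 336 = 2^4 · 3 · 7.
Divisors of 336: 1, 2, 3, 4, 6, 7, 8, 12, 14, 16, 21, 24, 28, 42, 48, 56, 84, 112, 168, 336.
Test each divisor d:
184^1 ≡ 184
184^2 ≡ 156
184^3 ≡ 59
184^4 ≡ 72
184^6 ≡ 111
184^7 ≡ 204
184^8 ≡ 129
184^12 ≡ 189
184^14 ≡ 165
184^16 ≡ 128
184^21 ≡ 297
184^24 ≡ 336
184^28 ≡ 265
184^42 ≡ 252
184^48 ≡ 1
The order of 184 is 48, so the subgroup it generates has 48 elements.
[(Z/337Z)^× : ⟨184⟩] = 336/48 = 7.

7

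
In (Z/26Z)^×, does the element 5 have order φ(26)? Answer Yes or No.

φ(26) = φ(2)·φ(13) = 1·12 = 12 = 2^2 · 3.
An element g generates (Z/26Z)^× iff g^(12/q) ≢ 1 (mod 26) for each prime q ∈ {2, 3}.
5^6 ≡ 25 (mod 26)  [q = 2: ≢ 1 ✓]
5^4 ≡ 1 (mod 26)  [q = 3: ≡ 1 ✗]
5^4 ≡ 1 shows ord(5) | 4, strictly less than φ(26); not a primitive root.

No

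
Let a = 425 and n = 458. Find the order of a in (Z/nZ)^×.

57

Since 425 ∈ (Z/458Z)^×, its order divides φ(458) = φ(2)·φ(229) = 1·228 = 228 = 2^2 · 3 · 19.
Divisors of 228: 1, 2, 3, 4, 6, 12, 19, 38, 57, 76, 114, 228.
Check 425^d mod 458 for each divisor in increasing order:
425^1 ≡ 425
425^2 ≡ 173
425^3 ≡ 245
425^4 ≡ 159
425^6 ≡ 27
425^12 ≡ 271
425^19 ≡ 363
425^38 ≡ 323
425^57 ≡ 1
Therefore the multiplicative order of 425 modulo 458 is 57.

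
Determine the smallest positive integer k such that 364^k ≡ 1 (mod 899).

70

By Lagrange's theorem, ord_899(364) divides φ(899) = φ(29·31) = (29−1)·(31−1) = 28·30 = 840 = 2^3 · 3 · 5 · 7.
Divisors of 840: 1, 2, 3, 4, 5, 6, 7, 8, 10, 12, 14, 15, 20, 21, 24, 28, 30, 35, 40, 42, 56, 60, 70, 84, 105, 120, 140, 168, 210, 280, 420, 840.
Evaluate successive powers at the divisors of 840:
364^1 ≡ 364
364^2 ≡ 343
364^3 ≡ 790
364^4 ≡ 779
364^5 ≡ 371
364^6 ≡ 194
364^7 ≡ 494
364^8 ≡ 16
364^10 ≡ 94
364^12 ≡ 777
364^14 ≡ 407
364^15 ≡ 712
364^20 ≡ 745
364^21 ≡ 581
364^24 ≡ 500
364^28 ≡ 233
364^30 ≡ 807
364^35 ≡ 30
364^40 ≡ 342
364^42 ≡ 436
364^56 ≡ 349
364^60 ≡ 373
364^70 ≡ 1
So ord_899(364) = 70.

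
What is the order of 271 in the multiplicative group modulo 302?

By Lagrange's theorem, ord_302(271) divides φ(302) = φ(2)·φ(151) = 1·150 = 150 = 2 · 3 · 5^2.
Divisors of 150: 1, 2, 3, 5, 6, 10, 15, 25, 30, 50, 75, 150.
Test each divisor d:
271^1 ≡ 271 (mod 302)
271^2 ≡ 55 (mod 302)
271^3 ≡ 107 (mod 302)
271^5 ≡ 147 (mod 302)
271^6 ≡ 275 (mod 302)
271^10 ≡ 167 (mod 302)
271^15 ≡ 87 (mod 302)
271^25 ≡ 33 (mod 302)
271^30 ≡ 19 (mod 302)
271^50 ≡ 183 (mod 302)
271^75 ≡ 301 (mod 302)
271^150 ≡ 1 (mod 302) ✓
Hence ord(271) = 150.

150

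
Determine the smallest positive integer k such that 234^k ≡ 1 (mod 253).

ord(234) | φ(253) = φ(11·23) = (11−1)·(23−1) = 10·22 = 220 = 2^2 · 5 · 11.
Divisors of 220: 1, 2, 4, 5, 10, 11, 20, 22, 44, 55, 110, 220.
Evaluate successive powers at the divisors of 220:
234^1 ≡ 234 (mod 253)
234^2 ≡ 108 (mod 253)
234^4 ≡ 26 (mod 253)
234^5 ≡ 12 (mod 253)
234^10 ≡ 144 (mod 253)
234^11 ≡ 47 (mod 253)
234^20 ≡ 243 (mod 253)
234^22 ≡ 185 (mod 253)
234^44 ≡ 70 (mod 253)
234^55 ≡ 1 (mod 253) ✓
So ord_253(234) = 55.

55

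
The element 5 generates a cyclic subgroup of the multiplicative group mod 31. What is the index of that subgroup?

Since 5 ∈ (Z/31Z)^×, its order divides φ(31) = 31 − 1 = 30 = 2 · 3 · 5.
Divisors of 30: 1, 2, 3, 5, 6, 10, 15, 30.
Evaluate successive powers at the divisors of 30:
5^1 ≡ 5
5^2 ≡ 25
5^3 ≡ 1
Thus |⟨5⟩| = ord(5) = 3.
Index = |(Z/31Z)^×| / |⟨5⟩| = 30 / 3 = 10.

10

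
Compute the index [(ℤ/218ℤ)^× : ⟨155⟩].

18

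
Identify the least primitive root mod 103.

5

φ(103) = 103 − 1 = 102 = 2 · 3 · 17.
g is a primitive root iff g^(102/q) ≢ 1 (mod 103) for each prime q ∈ {2, 3, 17}.
g = 2: 2^51 ≡ 1 — hits 1, so not a primitive root.
g = 3: 3^51 ≡ 102; 3^34 ≡ 1 — hits 1, so not a primitive root.
g = 4: 4^51 ≡ 1 — hits 1, so not a primitive root.
g = 5: 5^51 ≡ 102; 5^34 ≡ 56; 5^6 ≡ 72 — none is 1, so 5 is a primitive root.
So 5 is the smallest generator of (Z/103Z)^×.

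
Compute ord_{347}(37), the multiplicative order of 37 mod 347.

ord(37) | φ(347) = 347 − 1 = 346 = 2 · 173.
Divisors of 346: 1, 2, 173, 346.
Test each divisor d:
37^1 ≡ 37 (mod 347)
37^2 ≡ 328 (mod 347)
37^173 ≡ 346 (mod 347)
37^346 ≡ 1 (mod 347) ✓
The smallest such exponent is 346, so the order of 37 is 346.

346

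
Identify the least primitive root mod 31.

3

φ(31) = 31 − 1 = 30 = 2 · 3 · 5.
Test candidates g = 2, 3, … against the prime factors q ∈ {2, 3, 5} of φ(31): g is a generator iff g^(30/q) ≢ 1 for every such q.
g = 2: 2^15 ≡ 1 — hits 1, so not a primitive root.
g = 3: 3^15 ≡ 30; 3^10 ≡ 25; 3^6 ≡ 16 — none is 1, so 3 is a primitive root.
Hence the least primitive root of 31 is 3.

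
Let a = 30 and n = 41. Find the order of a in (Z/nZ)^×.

40

By Lagrange's theorem, ord_41(30) divides φ(41) = 41 − 1 = 40 = 2^3 · 5.
Divisors of 40: 1, 2, 4, 5, 8, 10, 20, 40.
Check 30^d mod 41 for each divisor in increasing order:
30^1 ≡ 30 (mod 41)
30^2 ≡ 39 (mod 41)
30^4 ≡ 4 (mod 41)
30^5 ≡ 38 (mod 41)
30^8 ≡ 16 (mod 41)
30^10 ≡ 9 (mod 41)
30^20 ≡ 40 (mod 41)
30^40 ≡ 1 (mod 41) ✓
Therefore the multiplicative order of 30 modulo 41 is 40.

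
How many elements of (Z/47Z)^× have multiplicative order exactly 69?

φ(47) = 47 − 1 = 46 = 2 · 23.
In a cyclic group of order 46, there are φ(d) elements of order d for each divisor d of 46, and zero for non-divisors.
Since 69 ∤ 46, the count is 0.

0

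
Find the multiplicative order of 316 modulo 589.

By Lagrange's theorem, ord_589(316) divides φ(589) = φ(19·31) = (19−1)·(31−1) = 18·30 = 540 = 2^2 · 3^3 · 5.
Divisors of 540: 1, 2, 3, 4, 5, 6, 9, 10, 12, 15, 18, 20, 27, 30, 36, 45, 54, 60, 90, 108, 135, 180, 270, 540.
Check 316^d mod 589 for each divisor in increasing order:
316^1 ≡ 316
316^2 ≡ 315
316^3 ≡ 588
316^4 ≡ 273
316^5 ≡ 274
316^6 ≡ 1
Therefore the multiplicative order of 316 modulo 589 is 6.

6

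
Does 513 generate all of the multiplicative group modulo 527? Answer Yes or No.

527 = 17 · 31 is a product of two distinct odd primes, so (Z/527Z)^× ≅ (Z/17Z)^× × (Z/31Z)^× is not cyclic.
No primitive root modulo 527 exists; in particular 513 is not one.

No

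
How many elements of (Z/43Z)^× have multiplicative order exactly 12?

0

φ(43) = 43 − 1 = 42 = 2 · 3 · 7.
Since (Z/43Z)^× is cyclic of order 42, the number of elements of order d is φ(d) when d | 42 and 0 otherwise.
Here 42 is not a multiple of 12, so there are no elements of order 12.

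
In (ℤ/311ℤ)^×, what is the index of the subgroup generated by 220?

5

Since 220 ∈ (Z/311Z)^×, its order divides φ(311) = 311 − 1 = 310 = 2 · 5 · 31.
Divisors of 310: 1, 2, 5, 10, 31, 62, 155, 310.
Evaluate successive powers at the divisors of 310:
220^1 ≡ 220
220^2 ≡ 195
220^5 ≡ 222
220^10 ≡ 146
220^31 ≡ 310
220^62 ≡ 1
Thus |⟨220⟩| = ord(220) = 62.
The index is φ(311) / ord(220) = 310 / 62 = 5.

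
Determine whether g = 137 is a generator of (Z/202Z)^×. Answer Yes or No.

φ(202) = φ(2)·φ(101) = 1·100 = 100 = 2^2 · 5^2.
Test 137^(100/q) mod 202 for each prime factor q of 100:
137^50 ≡ 1 (mod 202)  [q = 2: ≡ 1 ✗]
137^20 ≡ 1 (mod 202)  [q = 5: ≡ 1 ✗]
Since 137^50 ≡ 1, the order of 137 divides 50 < 100, so 137 is not a primitive root.

No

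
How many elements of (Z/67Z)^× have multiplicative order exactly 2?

φ(67) = 67 − 1 = 66 = 2 · 3 · 11.
Since (Z/67Z)^× is cyclic of order 66, the number of elements of order d is φ(d) when d | 66 and 0 otherwise.
2 | 66, and φ(2) = 2 − 1 = 1.

1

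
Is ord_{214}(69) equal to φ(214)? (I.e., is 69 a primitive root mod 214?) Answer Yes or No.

φ(214) = φ(2)·φ(107) = 1·106 = 106 = 2 · 53.
It suffices to check that the order of 69 is not a proper divisor of 106: compute 69^(106/q) for q ∈ {2, 53}.
69^53 ≡ 1 (mod 214)  [q = 2: ≡ 1 ✗]
69^2 ≡ 53 (mod 214)  [q = 53: ≢ 1 ✓]
The check at q = 2 fails, so 69 generates a proper subgroup.

No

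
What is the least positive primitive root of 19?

φ(19) = 19 − 1 = 18 = 2 · 3^2.
g is a primitive root iff g^(18/q) ≢ 1 (mod 19) for each prime q ∈ {2, 3}.
g = 2: 2^9 ≡ 18; 2^6 ≡ 7 — none is 1, so 2 is a primitive root.
The smallest primitive root modulo 19 is 2.

2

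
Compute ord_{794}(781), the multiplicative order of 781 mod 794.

396

Since 781 ∈ (Z/794Z)^×, its order divides φ(794) = φ(2)·φ(397) = 1·396 = 396 = 2^2 · 3^2 · 11.
Divisors of 396: 1, 2, 3, 4, 6, 9, 11, 12, 18, 22, 33, 36, 44, 66, 99, 132, 198, 396.
Test each divisor d:
781^1 ≡ 781 (mod 794)
781^2 ≡ 169 (mod 794)
781^3 ≡ 185 (mod 794)
781^4 ≡ 771 (mod 794)
781^6 ≡ 83 (mod 794)
781^9 ≡ 269 (mod 794)
781^11 ≡ 203 (mod 794)
781^12 ≡ 537 (mod 794)
781^18 ≡ 107 (mod 794)
781^22 ≡ 715 (mod 794)
781^33 ≡ 637 (mod 794)
781^36 ≡ 333 (mod 794)
781^44 ≡ 683 (mod 794)
781^66 ≡ 35 (mod 794)
781^99 ≡ 63 (mod 794)
781^132 ≡ 431 (mod 794)
781^198 ≡ 793 (mod 794)
781^396 ≡ 1 (mod 794) ✓
Hence ord(781) = 396.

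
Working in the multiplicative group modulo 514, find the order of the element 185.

128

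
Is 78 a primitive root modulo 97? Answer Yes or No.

No

φ(97) = 97 − 1 = 96 = 2^5 · 3.
Test 78^(96/q) mod 97 for each prime factor q of 96:
78^48 ≡ 96 (mod 97)  [q = 2: ≢ 1 ✓]
78^32 ≡ 1 (mod 97)  [q = 3: ≡ 1 ✗]
78^32 ≡ 1 shows ord(78) | 32, strictly less than φ(97); not a primitive root.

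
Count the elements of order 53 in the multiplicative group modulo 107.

52

φ(107) = 107 − 1 = 106 = 2 · 53.
In a cyclic group of order 106, there are φ(d) elements of order d for each divisor d of 106, and zero for non-divisors.
53 | 106, and φ(53) = 53 − 1 = 52.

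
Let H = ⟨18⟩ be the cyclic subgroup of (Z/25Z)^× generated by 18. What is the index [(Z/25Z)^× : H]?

5

ord(18) | φ(25) = φ(5^2) = 5·(5−1) = 20 = 2^2 · 5.
Divisors of 20: 1, 2, 4, 5, 10, 20.
Evaluate successive powers at the divisors of 20:
18^1 ≡ 18 (mod 25)
18^2 ≡ 24 (mod 25)
18^4 ≡ 1 (mod 25) ✓
So ord_25(18) = 4, hence |⟨18⟩| = 4.
The index is φ(25) / ord(18) = 20 / 4 = 5.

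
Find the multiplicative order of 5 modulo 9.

ord(5) | φ(9) = φ(3^2) = 3·(3−1) = 6 = 2 · 3.
Divisors of 6: 1, 2, 3, 6.
Compute 5^d (mod 9) for the divisors d until we hit 1:
5^1 ≡ 5
5^2 ≡ 7
5^3 ≡ 8
5^6 ≡ 1
Hence ord(5) = 6.

6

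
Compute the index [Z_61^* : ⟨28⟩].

Since 28 ∈ (Z/61Z)^×, its order divides φ(61) = 61 − 1 = 60 = 2^2 · 3 · 5.
Divisors of 60: 1, 2, 3, 4, 5, 6, 10, 12, 15, 20, 30, 60.
Check 28^d mod 61 for each divisor in increasing order:
28^1 ≡ 28
28^2 ≡ 52
28^3 ≡ 53
28^4 ≡ 20
28^5 ≡ 11
28^6 ≡ 3
28^10 ≡ 60
28^12 ≡ 9
28^15 ≡ 50
28^20 ≡ 1
The order of 28 is 20, so the subgroup it generates has 20 elements.
The index is φ(61) / ord(28) = 60 / 20 = 3.

3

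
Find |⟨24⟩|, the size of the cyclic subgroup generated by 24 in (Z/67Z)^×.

By Lagrange's theorem, ord_67(24) divides φ(67) = 67 − 1 = 66 = 2 · 3 · 11.
Divisors of 66: 1, 2, 3, 6, 11, 22, 33, 66.
Compute 24^d (mod 67) for the divisors d until we hit 1:
24^1 ≡ 24 (mod 67)
24^2 ≡ 40 (mod 67)
24^3 ≡ 22 (mod 67)
24^6 ≡ 15 (mod 67)
24^11 ≡ 1 (mod 67) ✓
Hence ord(24) = 11.

11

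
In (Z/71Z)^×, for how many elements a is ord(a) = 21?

φ(71) = 71 − 1 = 70 = 2 · 5 · 7.
In a cyclic group of order 70, there are φ(d) elements of order d for each divisor d of 70, and zero for non-divisors.
Here 70 is not a multiple of 21, so there are no elements of order 21.

0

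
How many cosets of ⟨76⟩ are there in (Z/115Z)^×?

The order of 76 must divide φ(115) = φ(5·23) = (5−1)·(23−1) = 4·22 = 88 = 2^3 · 11.
Divisors of 88: 1, 2, 4, 8, 11, 22, 44, 88.
Compute 76^d (mod 115) for the divisors d until we hit 1:
76^1 ≡ 76
76^2 ≡ 26
76^4 ≡ 101
76^8 ≡ 81
76^11 ≡ 91
76^22 ≡ 1
Thus |⟨76⟩| = ord(76) = 22.
[(Z/115Z)^× : ⟨76⟩] = 88/22 = 4.

4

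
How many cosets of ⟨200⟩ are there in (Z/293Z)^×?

Since 200 ∈ (Z/293Z)^×, its order divides φ(293) = 293 − 1 = 292 = 2^2 · 73.
Divisors of 292: 1, 2, 4, 73, 146, 292.
Check 200^d mod 293 for each divisor in increasing order:
200^1 ≡ 200
200^2 ≡ 152
200^4 ≡ 250
200^73 ≡ 138
200^146 ≡ 292
200^292 ≡ 1
Thus |⟨200⟩| = ord(200) = 292.
[(Z/293Z)^× : ⟨200⟩] = 292/292 = 1.

1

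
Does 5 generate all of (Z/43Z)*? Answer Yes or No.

Yes

φ(43) = 43 − 1 = 42 = 2 · 3 · 7.
It suffices to check that the order of 5 is not a proper divisor of 42: compute 5^(42/q) for q ∈ {2, 3, 7}.
5^21 ≡ 42 (mod 43)  [q = 2: ≢ 1 ✓]
5^14 ≡ 36 (mod 43)  [q = 3: ≢ 1 ✓]
5^6 ≡ 16 (mod 43)  [q = 7: ≢ 1 ✓]
All checks pass, so 5 has order 42 and is a primitive root modulo 43.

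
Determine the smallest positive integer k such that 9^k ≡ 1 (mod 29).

By Lagrange's theorem, ord_29(9) divides φ(29) = 29 − 1 = 28 = 2^2 · 7.
Divisors of 28: 1, 2, 4, 7, 14, 28.
Evaluate successive powers at the divisors of 28:
9^1 ≡ 9
9^2 ≡ 23
9^4 ≡ 7
9^7 ≡ 28
9^14 ≡ 1
So ord_29(9) = 14.

14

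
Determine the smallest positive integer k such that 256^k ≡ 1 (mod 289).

17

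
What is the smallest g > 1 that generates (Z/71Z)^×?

φ(71) = 71 − 1 = 70 = 2 · 5 · 7.
g is a primitive root iff g^(70/q) ≢ 1 (mod 71) for each prime q ∈ {2, 5, 7}.
g = 2: 2^35 ≡ 1 — hits 1, so not a primitive root.
g = 3: 3^35 ≡ 1 — hits 1, so not a primitive root.
g = 4: 4^35 ≡ 1 — hits 1, so not a primitive root.
g = 5: 5^35 ≡ 1 — hits 1, so not a primitive root.
g = 6: 6^35 ≡ 1 — hits 1, so not a primitive root.
g = 7: 7^35 ≡ 70; 7^14 ≡ 54; 7^10 ≡ 45 — none is 1, so 7 is a primitive root.
The smallest primitive root modulo 71 is 7.

7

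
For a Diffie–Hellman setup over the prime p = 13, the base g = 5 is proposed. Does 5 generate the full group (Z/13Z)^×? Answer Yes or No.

No

φ(13) = 13 − 1 = 12 = 2^2 · 3.
Test 5^(12/q) mod 13 for each prime factor q of 12:
5^6 ≡ 12 (mod 13)  [q = 2: ≢ 1 ✓]
5^4 ≡ 1 (mod 13)  [q = 3: ≡ 1 ✗]
Since 5^4 ≡ 1, the order of 5 divides 4 < 12, so 5 is not a primitive root.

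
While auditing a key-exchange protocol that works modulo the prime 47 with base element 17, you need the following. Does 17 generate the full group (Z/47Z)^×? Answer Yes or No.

φ(47) = 47 − 1 = 46 = 2 · 23.
Test 17^(46/q) mod 47 for each prime factor q of 46:
17^23 ≡ 1 (mod 47)  [q = 2: ≡ 1 ✗]
17^2 ≡ 7 (mod 47)  [q = 23: ≢ 1 ✓]
Since 17^23 ≡ 1, the order of 17 divides 23 < 46, so 17 is not a primitive root.

No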